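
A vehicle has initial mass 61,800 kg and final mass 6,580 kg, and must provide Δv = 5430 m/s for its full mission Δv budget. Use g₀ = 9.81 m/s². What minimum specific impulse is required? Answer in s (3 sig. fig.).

ln(m₀/m_f) = ln(61800/6580) = ln(9.392) = 2.2399.
v_e = Δv / ln(m₀/m_f) = 5430 / 2.2399 = 2424.2 m/s.
Isp = v_e / g₀ = 2424.2 / 9.81 = 247.1 s.

Isp ≈ 247 s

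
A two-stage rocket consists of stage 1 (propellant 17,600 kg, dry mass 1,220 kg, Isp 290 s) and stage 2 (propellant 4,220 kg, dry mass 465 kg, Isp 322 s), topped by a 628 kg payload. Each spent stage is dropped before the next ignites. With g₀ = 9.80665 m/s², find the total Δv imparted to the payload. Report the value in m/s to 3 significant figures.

Ignition mass of stage 1 = 17,600+1,220 + 4,220+465 + 628 = 24,133 kg.
Stage 1: m₀ = 24,133 kg, m_f = 24,133 − 17,600 = 6,533 kg; Δv = 290×9.80665×ln(3.694) = 2843.9×1.3067 ≈ 3716 m/s.
Stage 2: m₀ = 5,313 kg, m_f = 5,313 − 4,220 = 1,093 kg; Δv = 322×9.80665×ln(4.861) = 3157.7×1.5812 ≈ 4993 m/s.
Total Δv = 3716 + 4993 = 8709 m/s.

Δv ≈ 8710 m/s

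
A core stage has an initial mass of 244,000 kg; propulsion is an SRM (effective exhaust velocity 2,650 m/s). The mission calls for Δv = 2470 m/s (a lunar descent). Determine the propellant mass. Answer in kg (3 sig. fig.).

propellant mass ≈ 148000 kg

m₀/m_f = exp(Δv / v_e) = exp(2470 / 2650.0) = exp(0.9321) = 2.5398.
m_f = 244,000 / 2.5398 = 96,070.6 kg, so propellant = m₀ − m_f = 244,000 − 96,070.6 = 147,929.4 kg.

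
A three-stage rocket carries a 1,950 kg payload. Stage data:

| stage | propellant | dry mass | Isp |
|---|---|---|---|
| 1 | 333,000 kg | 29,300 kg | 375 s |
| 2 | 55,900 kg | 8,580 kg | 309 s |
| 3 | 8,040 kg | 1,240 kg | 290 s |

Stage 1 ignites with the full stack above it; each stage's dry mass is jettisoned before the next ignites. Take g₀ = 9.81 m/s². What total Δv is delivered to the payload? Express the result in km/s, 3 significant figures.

Δv ≈ 12.9 km/s

Ignition mass of stage 1 = 333,000+29,300 + 55,900+8,580 + 8,040+1,240 + 1,950 = 438,010 kg.
Stage 1: m₀ = 438,010 kg, m_f = 438,010 − 333,000 = 105,010 kg; Δv = 375×9.81×ln(4.171) = 3678.8×1.4282 ≈ 5254 m/s.
Stage 2: m₀ = 75,710 kg, m_f = 75,710 − 55,900 = 19,810 kg; Δv = 309×9.81×ln(3.822) = 3031.3×1.3407 ≈ 4064 m/s.
Stage 3: m₀ = 11,230 kg, m_f = 11,230 − 8,040 = 3,190 kg; Δv = 290×9.81×ln(3.52) = 2844.9×1.2586 ≈ 3580 m/s.
Total Δv = 5254 + 4064 + 3580 = 12898 m/s.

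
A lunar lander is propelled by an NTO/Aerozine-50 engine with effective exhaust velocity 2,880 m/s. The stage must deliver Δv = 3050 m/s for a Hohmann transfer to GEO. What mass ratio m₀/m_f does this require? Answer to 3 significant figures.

m₀/m_f = exp(Δv / v_e) = exp(3050 / 2880.0) = exp(1.0590) = 2.8836.

mass ratio ≈ 2.88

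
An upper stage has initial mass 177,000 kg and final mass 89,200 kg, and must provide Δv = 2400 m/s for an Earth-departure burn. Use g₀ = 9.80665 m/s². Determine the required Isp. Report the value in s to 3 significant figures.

Isp ≈ 357 s

ln(m₀/m_f) = ln(177000/89200) = ln(1.984) = 0.6853.
From the ideal rocket equation, v_e = Δv / ln(m₀/m_f) = 2400 / 0.6853 = 3502.3 m/s.
Isp = v_e / g₀ = 3502.3 / 9.80665 = 357.1 s.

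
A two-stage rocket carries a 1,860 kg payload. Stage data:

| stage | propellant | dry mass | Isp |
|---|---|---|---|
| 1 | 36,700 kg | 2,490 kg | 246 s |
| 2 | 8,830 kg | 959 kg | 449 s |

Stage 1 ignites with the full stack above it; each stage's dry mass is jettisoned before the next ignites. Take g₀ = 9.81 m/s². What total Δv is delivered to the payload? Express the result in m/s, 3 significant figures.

Ignition mass of stage 1 = 36,700+2,490 + 8,830+959 + 1,860 = 50,839 kg.
Stage 1: m₀ = 50,839 kg, m_f = 50,839 − 36,700 = 14,139 kg; Δv = 246×9.81×ln(3.596) = 2413.3×1.2797 ≈ 3088 m/s.
Stage 2: m₀ = 11,649 kg, m_f = 11,649 − 8,830 = 2,819 kg; Δv = 449×9.81×ln(4.132) = 4404.7×1.4188 ≈ 6250 m/s.
Total Δv = 3088 + 6250 = 9338 m/s.

Δv ≈ 9340 m/s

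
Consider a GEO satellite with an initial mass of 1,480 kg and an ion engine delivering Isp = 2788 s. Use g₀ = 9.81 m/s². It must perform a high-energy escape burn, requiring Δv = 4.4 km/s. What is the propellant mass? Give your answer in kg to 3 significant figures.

propellant mass ≈ 220 kg

v_e = Isp · g₀ = 2788 × 9.81 = 27350.3 m/s.
m₀/m_f = exp(Δv / v_e) = exp(4400 / 27350.3) = exp(0.1609) = 1.1745.
m_f = 1,480 / 1.1745 = 1,260.11 kg, so propellant = m₀ − m_f = 1,480 − 1,260.11 = 219.89 kg.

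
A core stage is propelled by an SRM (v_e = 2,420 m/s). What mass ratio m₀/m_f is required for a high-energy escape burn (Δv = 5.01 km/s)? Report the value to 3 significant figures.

mass ratio ≈ 7.93

By the Tsiolkovsky rocket equation, m₀/m_f = exp(Δv / v_e) = exp(5010 / 2420.0) = exp(2.0702) = 7.9268.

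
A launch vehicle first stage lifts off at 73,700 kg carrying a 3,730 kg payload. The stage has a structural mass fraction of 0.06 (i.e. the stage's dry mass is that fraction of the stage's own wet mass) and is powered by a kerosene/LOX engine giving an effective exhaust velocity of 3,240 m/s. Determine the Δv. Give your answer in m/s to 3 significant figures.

Δv ≈ 7220 m/s

Stage wet mass = m₀ − payload = 73,700 − 3,730 = 69,970 kg.
Stage dry mass = ε × stage wet mass = 0.06 × 69,970 = 4,198.2 kg.
Burnout mass m_f = stage dry + payload = 4,198.2 + 3,730 = 7,928.2 kg.
From the ideal rocket equation, Δv = v_e · ln(73,700/7,928.2) = 3240.0 × ln(9.296) = 3240.0 × 2.2296 ≈ 7224 m/s.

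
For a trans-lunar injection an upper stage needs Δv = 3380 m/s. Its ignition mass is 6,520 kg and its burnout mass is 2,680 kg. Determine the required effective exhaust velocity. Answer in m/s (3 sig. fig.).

ln(m₀/m_f) = ln(6520/2680) = ln(2.433) = 0.8891.
v_e = Δv / ln(m₀/m_f) = 3380 / 0.8891 = 3801.8 m/s.

v_e ≈ 3800 m/s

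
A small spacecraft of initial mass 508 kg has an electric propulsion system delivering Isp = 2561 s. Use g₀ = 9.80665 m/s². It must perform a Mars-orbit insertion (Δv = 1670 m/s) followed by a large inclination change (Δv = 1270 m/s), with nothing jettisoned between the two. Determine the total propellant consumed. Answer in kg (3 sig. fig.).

total propellant consumed ≈ 56.1 kg

v_e = Isp · g₀ = 2561 × 9.80665 = 25114.8 m/s.
After the first burn: m = 508 × exp(−1670/25114.8) = 508 × 0.93567 = 475.32 kg.
After the second burn: m = 475.32 × exp(−1270/25114.8) = 475.32 × 0.95069 = 451.882 kg.
Total propellant = m₀ − m_final = 508 − 451.882 = 56.118 kg.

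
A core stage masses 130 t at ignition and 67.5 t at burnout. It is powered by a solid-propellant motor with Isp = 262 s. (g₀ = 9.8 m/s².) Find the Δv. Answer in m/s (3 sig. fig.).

v_e = Isp · g₀ = 262 × 9.8 = 2567.6 m/s.
Rocket equation: Δv = v_e · ln(m₀/m_f) = 2567.6 × ln(1.926) = 2567.6 × 0.6554 ≈ 1682.8 m/s.

Δv ≈ 1680 m/s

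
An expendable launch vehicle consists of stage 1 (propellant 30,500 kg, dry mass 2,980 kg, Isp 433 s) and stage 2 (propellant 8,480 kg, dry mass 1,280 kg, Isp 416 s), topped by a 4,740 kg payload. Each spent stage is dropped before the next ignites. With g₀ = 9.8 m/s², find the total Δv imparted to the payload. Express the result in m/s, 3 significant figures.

Ignition mass of stage 1 = 30,500+2,980 + 8,480+1,280 + 4,740 = 47,980 kg.
Stage 1: m₀ = 47,980 kg, m_f = 47,980 − 30,500 = 17,480 kg; Δv = 433×9.8×ln(2.745) = 4243.4×1.0097 ≈ 4285 m/s.
Stage 2: m₀ = 14,500 kg, m_f = 14,500 − 8,480 = 6,020 kg; Δv = 416×9.8×ln(2.409) = 4076.8×0.8791 ≈ 3584 m/s.
Total Δv = 4285 + 3584 = 7869 m/s.

Δv ≈ 7870 m/s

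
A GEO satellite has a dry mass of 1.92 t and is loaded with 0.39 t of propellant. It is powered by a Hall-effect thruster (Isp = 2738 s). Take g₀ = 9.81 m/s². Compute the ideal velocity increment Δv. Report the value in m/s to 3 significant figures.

Δv ≈ 4970 m/s

v_e = Isp · g₀ = 2738 × 9.81 = 26859.8 m/s.
m₀ = m_dry + m_prop = 1.92 + 0.39 = 2.31 t.
Δv = v_e · ln(m₀/m_f) = 26859.8 × ln(1.203) = 26859.8 × 0.1849 ≈ 4967.0 m/s.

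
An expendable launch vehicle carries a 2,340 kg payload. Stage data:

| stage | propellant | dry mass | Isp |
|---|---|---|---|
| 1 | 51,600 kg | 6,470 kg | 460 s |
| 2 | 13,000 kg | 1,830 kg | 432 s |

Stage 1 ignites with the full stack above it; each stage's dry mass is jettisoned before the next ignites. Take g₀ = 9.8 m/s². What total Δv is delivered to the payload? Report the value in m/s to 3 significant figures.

Ignition mass of stage 1 = 51,600+6,470 + 13,000+1,830 + 2,340 = 75,240 kg.
Stage 1: m₀ = 75,240 kg, m_f = 75,240 − 51,600 = 23,640 kg; Δv = 460×9.8×ln(3.183) = 4508.0×1.1577 ≈ 5219 m/s.
Stage 2: m₀ = 17,170 kg, m_f = 17,170 − 13,000 = 4,170 kg; Δv = 432×9.8×ln(4.118) = 4233.6×1.4152 ≈ 5992 m/s.
Total Δv = 5219 + 5992 = 11211 m/s.

Δv ≈ 11200 m/s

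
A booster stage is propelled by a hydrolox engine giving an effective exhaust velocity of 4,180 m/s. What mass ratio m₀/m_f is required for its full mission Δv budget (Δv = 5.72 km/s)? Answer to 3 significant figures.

Using Δv = v_e ln(m₀/m_f): m₀/m_f = exp(Δv / v_e) = exp(5720 / 4180.0) = exp(1.3684) = 3.9291.

mass ratio ≈ 3.93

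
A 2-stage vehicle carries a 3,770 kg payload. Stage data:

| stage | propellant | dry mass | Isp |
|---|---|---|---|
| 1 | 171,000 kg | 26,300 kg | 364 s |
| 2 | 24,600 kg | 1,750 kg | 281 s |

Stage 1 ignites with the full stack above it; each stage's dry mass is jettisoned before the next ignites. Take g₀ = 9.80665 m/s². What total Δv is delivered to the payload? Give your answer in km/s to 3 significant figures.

Ignition mass of stage 1 = 171,000+26,300 + 24,600+1,750 + 3,770 = 227,420 kg.
Stage 1: m₀ = 227,420 kg, m_f = 227,420 − 171,000 = 56,420 kg; Δv = 364×9.80665×ln(4.031) = 3569.6×1.3940 ≈ 4976 m/s.
Stage 2: m₀ = 30,120 kg, m_f = 30,120 − 24,600 = 5,520 kg; Δv = 281×9.80665×ln(5.457) = 2755.7×1.6968 ≈ 4676 m/s.
Total Δv = 4976 + 4676 = 9652 m/s.

Δv ≈ 9.65 km/s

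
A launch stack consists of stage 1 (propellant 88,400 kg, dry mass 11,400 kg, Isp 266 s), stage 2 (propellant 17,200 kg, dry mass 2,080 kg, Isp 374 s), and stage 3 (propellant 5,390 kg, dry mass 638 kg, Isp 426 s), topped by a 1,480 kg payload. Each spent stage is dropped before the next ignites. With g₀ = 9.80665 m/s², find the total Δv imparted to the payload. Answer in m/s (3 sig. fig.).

Ignition mass of stage 1 = 88,400+11,400 + 17,200+2,080 + 5,390+638 + 1,480 = 126,588 kg.
Stage 1: m₀ = 126,588 kg, m_f = 126,588 − 88,400 = 38,188 kg; Δv = 266×9.80665×ln(3.315) = 2608.6×1.1984 ≈ 3126 m/s.
Stage 2: m₀ = 26,788 kg, m_f = 26,788 − 17,200 = 9,588 kg; Δv = 374×9.80665×ln(2.794) = 3667.7×1.0274 ≈ 3768 m/s.
Stage 3: m₀ = 7,508 kg, m_f = 7,508 − 5,390 = 2,118 kg; Δv = 426×9.80665×ln(3.545) = 4177.6×1.2655 ≈ 5287 m/s.
Total Δv = 3126 + 3768 + 5287 = 12181 m/s.

Δv ≈ 12200 m/s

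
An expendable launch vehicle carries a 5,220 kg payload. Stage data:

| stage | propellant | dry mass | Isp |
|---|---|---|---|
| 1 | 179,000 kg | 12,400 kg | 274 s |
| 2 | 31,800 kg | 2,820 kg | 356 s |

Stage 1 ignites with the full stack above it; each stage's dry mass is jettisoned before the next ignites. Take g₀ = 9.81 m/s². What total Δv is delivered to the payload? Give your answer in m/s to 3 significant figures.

Δv ≈ 9590 m/s

Ignition mass of stage 1 = 179,000+12,400 + 31,800+2,820 + 5,220 = 231,240 kg.
Stage 1: m₀ = 231,240 kg, m_f = 231,240 − 179,000 = 52,240 kg; Δv = 274×9.81×ln(4.426) = 2687.9×1.4876 ≈ 3999 m/s.
Stage 2: m₀ = 39,840 kg, m_f = 39,840 − 31,800 = 8,040 kg; Δv = 356×9.81×ln(4.955) = 3492.4×1.6004 ≈ 5589 m/s.
Total Δv = 3999 + 5589 = 9588 m/s.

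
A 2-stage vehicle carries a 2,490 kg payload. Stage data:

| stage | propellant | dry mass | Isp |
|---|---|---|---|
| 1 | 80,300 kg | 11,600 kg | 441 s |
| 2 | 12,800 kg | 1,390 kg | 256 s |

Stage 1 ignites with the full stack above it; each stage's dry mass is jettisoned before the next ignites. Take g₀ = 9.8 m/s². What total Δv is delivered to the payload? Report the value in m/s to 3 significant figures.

Δv ≈ 9470 m/s

Ignition mass of stage 1 = 80,300+11,600 + 12,800+1,390 + 2,490 = 108,580 kg.
Stage 1: m₀ = 108,580 kg, m_f = 108,580 − 80,300 = 28,280 kg; Δv = 441×9.8×ln(3.839) = 4321.8×1.3453 ≈ 5814 m/s.
Stage 2: m₀ = 16,680 kg, m_f = 16,680 − 12,800 = 3,880 kg; Δv = 256×9.8×ln(4.299) = 2508.8×1.4584 ≈ 3659 m/s.
Total Δv = 5814 + 3659 = 9473 m/s.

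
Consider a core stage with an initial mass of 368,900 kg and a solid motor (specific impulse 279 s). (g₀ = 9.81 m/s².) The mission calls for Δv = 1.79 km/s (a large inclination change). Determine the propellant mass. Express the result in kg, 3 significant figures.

v_e = Isp · g₀ = 279 × 9.81 = 2737.0 m/s.
Rocket equation: m₀/m_f = exp(Δv / v_e) = exp(1790 / 2737.0) = exp(0.6540) = 1.9232.
m_f = 368,900 / 1.9232 = 191,816 kg, so propellant = m₀ − m_f = 368,900 − 191,816 = 177,084 kg.

propellant mass ≈ 177000 kg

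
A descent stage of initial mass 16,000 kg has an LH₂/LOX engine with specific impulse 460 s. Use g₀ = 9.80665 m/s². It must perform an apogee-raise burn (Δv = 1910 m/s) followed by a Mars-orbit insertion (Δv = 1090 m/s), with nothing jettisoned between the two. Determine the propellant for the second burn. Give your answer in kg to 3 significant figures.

propellant for the second burn ≈ 2250 kg

v_e = Isp · g₀ = 460 × 9.80665 = 4511.1 m/s.
After the first burn: m = 16000 × exp(−1910/4511.1) = 16000 × 0.65481 = 10,477 kg.
After the second burn: m = 10,477 × exp(−1090/4511.1) = 10,477 × 0.78535 = 8,228.11 kg.
Second-burn propellant = 10,477 − 8,228.11 = 2,248.89 kg.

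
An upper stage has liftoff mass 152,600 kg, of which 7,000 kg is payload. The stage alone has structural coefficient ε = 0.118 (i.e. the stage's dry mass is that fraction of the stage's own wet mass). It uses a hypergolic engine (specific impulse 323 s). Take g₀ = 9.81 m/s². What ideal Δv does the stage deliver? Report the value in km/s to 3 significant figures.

Δv ≈ 5.84 km/s

Stage wet mass = m₀ − payload = 152,600 − 7,000 = 145,600 kg.
Stage dry mass = ε × stage wet mass = 0.118 × 145,600 = 17,180.8 kg.
Burnout mass m_f = stage dry + payload = 17,180.8 + 7,000 = 24,180.8 kg.
v_e = Isp · g₀ = 323 × 9.81 = 3168.6 m/s.
Δv = v_e · ln(152,600/24,180.8) = 3168.6 × ln(6.311) = 3168.6 × 1.8423 ≈ 5837 m/s.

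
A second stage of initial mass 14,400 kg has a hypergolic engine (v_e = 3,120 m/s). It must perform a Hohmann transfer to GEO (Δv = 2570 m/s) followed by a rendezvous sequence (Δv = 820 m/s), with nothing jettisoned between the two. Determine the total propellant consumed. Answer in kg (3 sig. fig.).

After the first burn: m = 14400 × exp(−2570/3120.0) = 14400 × 0.43880 = 6,318.72 kg.
After the second burn: m = 6,318.72 × exp(−820/3120.0) = 6,318.72 × 0.76888 = 4,858.34 kg.
Total propellant = m₀ − m_final = 14400 − 4,858.34 = 9,541.66 kg.

total propellant consumed ≈ 9540 kg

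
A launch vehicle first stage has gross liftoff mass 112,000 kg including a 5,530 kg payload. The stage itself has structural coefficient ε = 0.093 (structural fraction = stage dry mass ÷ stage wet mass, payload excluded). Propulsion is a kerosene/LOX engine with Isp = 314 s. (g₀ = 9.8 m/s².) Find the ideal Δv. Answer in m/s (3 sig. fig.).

Stage wet mass = m₀ − payload = 112,000 − 5,530 = 106,470 kg.
Stage dry mass = ε × stage wet mass = 0.093 × 106,470 = 9,901.71 kg.
Burnout mass m_f = stage dry + payload = 9,901.71 + 5,530 = 15,431.71 kg.
v_e = Isp · g₀ = 314 × 9.8 = 3077.2 m/s.
From the ideal rocket equation, Δv = v_e · ln(112,000/15,431.71) = 3077.2 × ln(7.258) = 3077.2 × 1.9821 ≈ 6099 m/s.

Δv ≈ 6100 m/s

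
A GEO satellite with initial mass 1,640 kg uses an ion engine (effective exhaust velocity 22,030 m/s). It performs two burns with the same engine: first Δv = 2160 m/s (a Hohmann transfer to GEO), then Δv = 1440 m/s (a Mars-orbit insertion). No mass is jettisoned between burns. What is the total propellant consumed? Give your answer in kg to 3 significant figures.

After the first burn: m = 1640 × exp(−2160/22030.0) = 1640 × 0.90661 = 1,486.84 kg.
After the second burn: m = 1,486.84 × exp(−1440/22030.0) = 1,486.84 × 0.93673 = 1,392.77 kg.
Total propellant = m₀ − m_final = 1640 − 1,392.77 = 247.23 kg.

total propellant consumed ≈ 247 kg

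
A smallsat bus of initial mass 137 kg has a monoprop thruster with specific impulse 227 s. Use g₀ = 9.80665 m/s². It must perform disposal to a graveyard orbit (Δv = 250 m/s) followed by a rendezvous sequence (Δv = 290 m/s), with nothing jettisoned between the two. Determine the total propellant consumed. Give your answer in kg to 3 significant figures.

v_e = Isp · g₀ = 227 × 9.80665 = 2226.1 m/s.
After the first burn: m = 137 × exp(−250/2226.1) = 137 × 0.89377 = 122.446 kg.
After the second burn: m = 122.446 × exp(−290/2226.1) = 122.446 × 0.87786 = 107.49 kg.
Total propellant = m₀ − m_final = 137 − 107.49 = 29.51 kg.

total propellant consumed ≈ 29.5 kg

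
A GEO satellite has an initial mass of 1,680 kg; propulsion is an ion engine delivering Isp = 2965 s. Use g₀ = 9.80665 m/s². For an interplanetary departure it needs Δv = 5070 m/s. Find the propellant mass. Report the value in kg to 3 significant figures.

v_e = Isp · g₀ = 2965 × 9.80665 = 29076.7 m/s.
m₀/m_f = exp(Δv / v_e) = exp(5070 / 29076.7) = exp(0.1744) = 1.1905.
m_f = 1,680 / 1.1905 = 1,411.17 kg, so propellant = m₀ − m_f = 1,680 − 1,411.17 = 268.83 kg.

propellant mass ≈ 269 kg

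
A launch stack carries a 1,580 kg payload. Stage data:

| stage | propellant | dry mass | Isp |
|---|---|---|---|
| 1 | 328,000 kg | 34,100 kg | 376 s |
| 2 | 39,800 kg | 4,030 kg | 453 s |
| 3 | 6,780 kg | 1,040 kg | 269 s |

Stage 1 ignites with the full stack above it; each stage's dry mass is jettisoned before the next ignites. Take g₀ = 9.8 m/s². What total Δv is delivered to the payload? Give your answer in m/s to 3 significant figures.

Ignition mass of stage 1 = 328,000+34,100 + 39,800+4,030 + 6,780+1,040 + 1,580 = 415,330 kg.
Stage 1: m₀ = 415,330 kg, m_f = 415,330 − 328,000 = 87,330 kg; Δv = 376×9.8×ln(4.756) = 3684.8×1.5594 ≈ 5746 m/s.
Stage 2: m₀ = 53,230 kg, m_f = 53,230 − 39,800 = 13,430 kg; Δv = 453×9.8×ln(3.964) = 4439.4×1.3771 ≈ 6114 m/s.
Stage 3: m₀ = 9,400 kg, m_f = 9,400 − 6,780 = 2,620 kg; Δv = 269×9.8×ln(3.588) = 2636.2×1.2775 ≈ 3368 m/s.
Total Δv = 5746 + 6114 + 3368 = 15228 m/s.

Δv ≈ 15200 m/s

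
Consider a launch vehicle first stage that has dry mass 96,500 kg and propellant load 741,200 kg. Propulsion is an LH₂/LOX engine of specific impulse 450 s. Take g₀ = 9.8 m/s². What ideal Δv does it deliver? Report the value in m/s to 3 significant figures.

Δv ≈ 9530 m/s

v_e = Isp · g₀ = 450 × 9.8 = 4410.0 m/s.
m₀ = m_dry + m_prop = 96,500 + 741,200 = 837,700 kg.
By the Tsiolkovsky rocket equation, Δv = v_e · ln(m₀/m_f) = 4410.0 × ln(8.681) = 4410.0 × 2.1611 ≈ 9530.5 m/s.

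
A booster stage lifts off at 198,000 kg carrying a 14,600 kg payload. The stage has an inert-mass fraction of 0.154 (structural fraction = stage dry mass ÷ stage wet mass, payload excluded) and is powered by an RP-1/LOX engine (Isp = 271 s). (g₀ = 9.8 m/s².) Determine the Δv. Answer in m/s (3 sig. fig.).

Δv ≈ 4070 m/s

Stage wet mass = m₀ − payload = 198,000 − 14,600 = 183,400 kg.
Stage dry mass = ε × stage wet mass = 0.154 × 183,400 = 28,243.6 kg.
Burnout mass m_f = stage dry + payload = 28,243.6 + 14,600 = 42,843.6 kg.
v_e = Isp · g₀ = 271 × 9.8 = 2655.8 m/s.
By the Tsiolkovsky rocket equation, Δv = v_e · ln(198,000/42,843.6) = 2655.8 × ln(4.621) = 2655.8 × 1.5307 ≈ 4065 m/s.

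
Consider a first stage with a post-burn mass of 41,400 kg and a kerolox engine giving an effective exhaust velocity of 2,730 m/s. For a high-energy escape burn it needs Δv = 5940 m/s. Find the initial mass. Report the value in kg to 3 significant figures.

From the ideal rocket equation, m₀/m_f = exp(Δv / v_e) = exp(5940 / 2730.0) = exp(2.1758) = 8.8094.
m₀ = m_f × 8.8094 = 41,400 × 8.8094 = 364,709 kg.

initial mass ≈ 365000 kg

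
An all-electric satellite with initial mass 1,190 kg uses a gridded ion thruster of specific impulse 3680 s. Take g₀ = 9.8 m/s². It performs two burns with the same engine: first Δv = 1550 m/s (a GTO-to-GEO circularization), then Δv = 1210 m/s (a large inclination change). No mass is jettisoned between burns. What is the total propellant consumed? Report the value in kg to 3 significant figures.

total propellant consumed ≈ 87.7 kg

v_e = Isp · g₀ = 3680 × 9.8 = 36064.0 m/s.
After the first burn: m = 1190 × exp(−1550/36064.0) = 1190 × 0.95793 = 1,139.94 kg.
After the second burn: m = 1,139.94 × exp(−1210/36064.0) = 1,139.94 × 0.96701 = 1,102.33 kg.
Total propellant = m₀ − m_final = 1190 − 1,102.33 = 87.67 kg.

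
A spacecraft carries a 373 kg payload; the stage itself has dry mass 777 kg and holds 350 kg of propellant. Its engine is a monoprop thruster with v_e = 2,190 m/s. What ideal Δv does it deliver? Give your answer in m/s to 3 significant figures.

m₀ = payload + dry + propellant = 373 + 777 + 350 = 1,500 kg.
m_f = payload + dry = 373 + 777 = 1,150 kg.
Δv = v_e · ln(m₀/m_f) = 2190.0 × ln(1.304) = 2190.0 × 0.2657 ≈ 581.9 m/s.

Δv ≈ 582 m/s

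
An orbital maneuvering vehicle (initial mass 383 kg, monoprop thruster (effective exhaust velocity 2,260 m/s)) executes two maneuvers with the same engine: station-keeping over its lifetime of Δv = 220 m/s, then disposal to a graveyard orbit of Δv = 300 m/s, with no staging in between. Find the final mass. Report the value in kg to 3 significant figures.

final mass ≈ 304 kg

After the first burn: m = 383 × exp(−220/2260.0) = 383 × 0.90724 = 347.473 kg.
After the second burn: m = 347.473 × exp(−300/2260.0) = 347.473 × 0.87569 = 304.279 kg.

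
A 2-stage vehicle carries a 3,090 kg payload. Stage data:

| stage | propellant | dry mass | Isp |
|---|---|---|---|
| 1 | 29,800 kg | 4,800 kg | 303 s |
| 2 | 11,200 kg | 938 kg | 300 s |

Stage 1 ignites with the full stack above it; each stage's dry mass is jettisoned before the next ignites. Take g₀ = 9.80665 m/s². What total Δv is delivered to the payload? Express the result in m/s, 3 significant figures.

Ignition mass of stage 1 = 29,800+4,800 + 11,200+938 + 3,090 = 49,828 kg.
Stage 1: m₀ = 49,828 kg, m_f = 49,828 − 29,800 = 20,028 kg; Δv = 303×9.80665×ln(2.488) = 2971.4×0.9114 ≈ 2708 m/s.
Stage 2: m₀ = 15,228 kg, m_f = 15,228 − 11,200 = 4,028 kg; Δv = 300×9.80665×ln(3.781) = 2942.0×1.3299 ≈ 3912 m/s.
Total Δv = 2708 + 3912 = 6620 m/s.

Δv ≈ 6620 m/s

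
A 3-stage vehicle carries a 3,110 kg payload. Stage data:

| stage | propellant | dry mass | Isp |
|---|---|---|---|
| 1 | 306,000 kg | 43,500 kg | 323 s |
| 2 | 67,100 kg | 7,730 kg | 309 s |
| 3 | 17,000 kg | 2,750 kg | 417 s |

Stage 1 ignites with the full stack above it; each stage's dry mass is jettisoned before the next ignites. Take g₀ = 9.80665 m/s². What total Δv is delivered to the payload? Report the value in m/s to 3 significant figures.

Ignition mass of stage 1 = 306,000+43,500 + 67,100+7,730 + 17,000+2,750 + 3,110 = 447,190 kg.
Stage 1: m₀ = 447,190 kg, m_f = 447,190 − 306,000 = 141,190 kg; Δv = 323×9.80665×ln(3.167) = 3167.5×1.1529 ≈ 3652 m/s.
Stage 2: m₀ = 97,690 kg, m_f = 97,690 − 67,100 = 30,590 kg; Δv = 309×9.80665×ln(3.194) = 3030.3×1.1611 ≈ 3519 m/s.
Stage 3: m₀ = 22,860 kg, m_f = 22,860 − 17,000 = 5,860 kg; Δv = 417×9.80665×ln(3.901) = 4089.4×1.3612 ≈ 5567 m/s.
Total Δv = 3652 + 3519 + 5567 = 12738 m/s.

Δv ≈ 12700 m/s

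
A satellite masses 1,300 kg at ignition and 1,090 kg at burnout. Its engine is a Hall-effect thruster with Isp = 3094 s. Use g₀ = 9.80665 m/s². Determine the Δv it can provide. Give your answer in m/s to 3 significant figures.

Δv ≈ 5350 m/s

v_e = Isp · g₀ = 3094 × 9.80665 = 30341.8 m/s.
By the Tsiolkovsky rocket equation, Δv = v_e · ln(m₀/m_f) = 30341.8 × ln(1.193) = 30341.8 × 0.1762 ≈ 5345.8 m/s.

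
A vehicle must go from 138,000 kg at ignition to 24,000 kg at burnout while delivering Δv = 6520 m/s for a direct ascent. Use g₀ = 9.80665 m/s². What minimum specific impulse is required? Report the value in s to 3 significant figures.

Isp ≈ 380 s

ln(m₀/m_f) = ln(138000/24000) = ln(5.75) = 1.7492.
From the ideal rocket equation, v_e = Δv / ln(m₀/m_f) = 6520 / 1.7492 = 3727.4 m/s.
Isp = v_e / g₀ = 3727.4 / 9.80665 = 380.1 s.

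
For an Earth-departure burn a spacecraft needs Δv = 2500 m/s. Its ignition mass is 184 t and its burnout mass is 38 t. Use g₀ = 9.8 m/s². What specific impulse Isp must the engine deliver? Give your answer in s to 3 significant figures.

ln(m₀/m_f) = ln(184000/38000) = ln(4.842) = 1.5773.
v_e = Δv / ln(m₀/m_f) = 2500 / 1.5773 = 1584.9 m/s.
Isp = v_e / g₀ = 1584.9 / 9.8 = 161.7 s.

Isp ≈ 162 s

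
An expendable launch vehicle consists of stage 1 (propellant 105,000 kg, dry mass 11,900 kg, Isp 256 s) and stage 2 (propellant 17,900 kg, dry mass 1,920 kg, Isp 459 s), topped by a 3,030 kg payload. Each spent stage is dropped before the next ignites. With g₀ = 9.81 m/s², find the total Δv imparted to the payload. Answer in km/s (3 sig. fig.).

Δv ≈ 10.4 km/s

Ignition mass of stage 1 = 105,000+11,900 + 17,900+1,920 + 3,030 = 139,750 kg.
Stage 1: m₀ = 139,750 kg, m_f = 139,750 − 105,000 = 34,750 kg; Δv = 256×9.81×ln(4.022) = 2511.4×1.3917 ≈ 3495 m/s.
Stage 2: m₀ = 22,850 kg, m_f = 22,850 − 17,900 = 4,950 kg; Δv = 459×9.81×ln(4.616) = 4502.8×1.5296 ≈ 6887 m/s.
Total Δv = 3495 + 6887 = 10382 m/s.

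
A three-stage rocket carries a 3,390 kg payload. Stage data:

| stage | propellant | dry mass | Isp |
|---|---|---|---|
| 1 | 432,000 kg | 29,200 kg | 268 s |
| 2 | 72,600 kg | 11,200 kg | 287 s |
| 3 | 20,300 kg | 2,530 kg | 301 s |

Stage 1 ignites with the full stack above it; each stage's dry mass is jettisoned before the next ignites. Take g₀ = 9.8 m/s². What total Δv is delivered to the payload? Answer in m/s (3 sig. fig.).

Δv ≈ 11100 m/s

Ignition mass of stage 1 = 432,000+29,200 + 72,600+11,200 + 20,300+2,530 + 3,390 = 571,220 kg.
Stage 1: m₀ = 571,220 kg, m_f = 571,220 − 432,000 = 139,220 kg; Δv = 268×9.8×ln(4.103) = 2626.4×1.4117 ≈ 3708 m/s.
Stage 2: m₀ = 110,020 kg, m_f = 110,020 − 72,600 = 37,420 kg; Δv = 287×9.8×ln(2.94) = 2812.6×1.0785 ≈ 3033 m/s.
Stage 3: m₀ = 26,220 kg, m_f = 26,220 − 20,300 = 5,920 kg; Δv = 301×9.8×ln(4.429) = 2949.8×1.4882 ≈ 4390 m/s.
Total Δv = 3708 + 3033 + 4390 = 11131 m/s.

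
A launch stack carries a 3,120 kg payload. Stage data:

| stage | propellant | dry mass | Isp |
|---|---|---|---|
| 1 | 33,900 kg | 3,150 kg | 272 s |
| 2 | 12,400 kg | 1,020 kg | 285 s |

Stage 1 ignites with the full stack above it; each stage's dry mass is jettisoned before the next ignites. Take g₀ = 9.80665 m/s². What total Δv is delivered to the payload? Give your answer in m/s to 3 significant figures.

Δv ≈ 6540 m/s

Ignition mass of stage 1 = 33,900+3,150 + 12,400+1,020 + 3,120 = 53,590 kg.
Stage 1: m₀ = 53,590 kg, m_f = 53,590 − 33,900 = 19,690 kg; Δv = 272×9.80665×ln(2.722) = 2667.4×1.0013 ≈ 2671 m/s.
Stage 2: m₀ = 16,540 kg, m_f = 16,540 − 12,400 = 4,140 kg; Δv = 285×9.80665×ln(3.995) = 2794.9×1.3851 ≈ 3871 m/s.
Total Δv = 2671 + 3871 = 6542 m/s.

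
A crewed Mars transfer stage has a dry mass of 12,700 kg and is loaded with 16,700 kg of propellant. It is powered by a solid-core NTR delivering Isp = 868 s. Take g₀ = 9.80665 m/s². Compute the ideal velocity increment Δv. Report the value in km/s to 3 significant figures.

v_e = Isp · g₀ = 868 × 9.80665 = 8512.2 m/s.
m₀ = m_dry + m_prop = 12,700 + 16,700 = 29,400 kg.
Δv = v_e · ln(m₀/m_f) = 8512.2 × ln(2.315) = 8512.2 × 0.8394 ≈ 7145.1 m/s.

Δv ≈ 7.15 km/s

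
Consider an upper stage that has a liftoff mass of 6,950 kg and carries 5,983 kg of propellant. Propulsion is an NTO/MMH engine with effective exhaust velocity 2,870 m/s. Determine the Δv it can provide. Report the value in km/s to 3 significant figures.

Δv ≈ 5.66 km/s

m_f = m₀ − m_prop = 6,950 − 5,983 = 967 kg.
Δv = v_e · ln(m₀/m_f) = 2870.0 × ln(7.187) = 2870.0 × 1.9723 ≈ 5660.5 m/s.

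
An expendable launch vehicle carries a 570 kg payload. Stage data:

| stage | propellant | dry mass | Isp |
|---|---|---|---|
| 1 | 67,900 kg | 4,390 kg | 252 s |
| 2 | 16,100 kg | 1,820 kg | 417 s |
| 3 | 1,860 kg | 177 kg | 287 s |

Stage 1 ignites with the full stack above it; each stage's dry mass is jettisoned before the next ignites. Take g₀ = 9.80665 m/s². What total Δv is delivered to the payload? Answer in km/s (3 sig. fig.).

Ignition mass of stage 1 = 67,900+4,390 + 16,100+1,820 + 1,860+177 + 570 = 92,817 kg.
Stage 1: m₀ = 92,817 kg, m_f = 92,817 − 67,900 = 24,917 kg; Δv = 252×9.80665×ln(3.725) = 2471.3×1.3151 ≈ 3250 m/s.
Stage 2: m₀ = 20,527 kg, m_f = 20,527 − 16,100 = 4,427 kg; Δv = 417×9.80665×ln(4.637) = 4089.4×1.5340 ≈ 6273 m/s.
Stage 3: m₀ = 2,607 kg, m_f = 2,607 − 1,860 = 747 kg; Δv = 287×9.80665×ln(3.49) = 2814.5×1.2499 ≈ 3518 m/s.
Total Δv = 3250 + 6273 + 3518 = 13041 m/s.

Δv ≈ 13.0 km/s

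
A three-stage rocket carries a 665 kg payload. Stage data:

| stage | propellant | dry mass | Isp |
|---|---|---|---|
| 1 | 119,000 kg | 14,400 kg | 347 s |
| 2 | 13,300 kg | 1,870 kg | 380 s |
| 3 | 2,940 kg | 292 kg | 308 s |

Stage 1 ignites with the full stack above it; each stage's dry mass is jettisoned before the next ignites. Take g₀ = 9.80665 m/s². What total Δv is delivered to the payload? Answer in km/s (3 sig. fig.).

Δv ≈ 13.9 km/s

Ignition mass of stage 1 = 119,000+14,400 + 13,300+1,870 + 2,940+292 + 665 = 152,467 kg.
Stage 1: m₀ = 152,467 kg, m_f = 152,467 − 119,000 = 33,467 kg; Δv = 347×9.80665×ln(4.556) = 3402.9×1.5164 ≈ 5160 m/s.
Stage 2: m₀ = 19,067 kg, m_f = 19,067 − 13,300 = 5,767 kg; Δv = 380×9.80665×ln(3.306) = 3726.5×1.1958 ≈ 4456 m/s.
Stage 3: m₀ = 3,897 kg, m_f = 3,897 − 2,940 = 957 kg; Δv = 308×9.80665×ln(4.072) = 3020.4×1.4042 ≈ 4241 m/s.
Total Δv = 5160 + 4456 + 4241 = 13857 m/s.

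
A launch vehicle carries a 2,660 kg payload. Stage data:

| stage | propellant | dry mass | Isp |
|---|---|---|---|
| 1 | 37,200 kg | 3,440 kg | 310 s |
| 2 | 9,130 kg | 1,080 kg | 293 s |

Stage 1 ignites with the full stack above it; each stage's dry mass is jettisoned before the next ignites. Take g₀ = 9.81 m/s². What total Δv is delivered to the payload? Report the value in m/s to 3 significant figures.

Ignition mass of stage 1 = 37,200+3,440 + 9,130+1,080 + 2,660 = 53,510 kg.
Stage 1: m₀ = 53,510 kg, m_f = 53,510 − 37,200 = 16,310 kg; Δv = 310×9.81×ln(3.281) = 3041.1×1.1881 ≈ 3613 m/s.
Stage 2: m₀ = 12,870 kg, m_f = 12,870 − 9,130 = 3,740 kg; Δv = 293×9.81×ln(3.441) = 2874.3×1.2358 ≈ 3552 m/s.
Total Δv = 3613 + 3552 = 7165 m/s.

Δv ≈ 7170 m/s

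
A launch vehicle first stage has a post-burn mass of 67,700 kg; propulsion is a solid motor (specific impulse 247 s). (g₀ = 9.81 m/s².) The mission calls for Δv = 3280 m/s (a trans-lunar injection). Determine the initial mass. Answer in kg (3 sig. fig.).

v_e = Isp · g₀ = 247 × 9.81 = 2423.1 m/s.
Rocket equation: m₀/m_f = exp(Δv / v_e) = exp(3280 / 2423.1) = exp(1.3537) = 3.8715.
m₀ = m_f × 3.8715 = 67,700 × 3.8715 = 262,101 kg.

initial mass ≈ 262000 kg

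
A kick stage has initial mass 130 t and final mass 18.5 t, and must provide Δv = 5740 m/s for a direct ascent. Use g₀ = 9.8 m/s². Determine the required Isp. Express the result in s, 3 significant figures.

Isp ≈ 300 s

ln(m₀/m_f) = ln(130000/18500) = ln(7.027) = 1.9498.
By the Tsiolkovsky rocket equation, v_e = Δv / ln(m₀/m_f) = 5740 / 1.9498 = 2943.9 m/s.
Isp = v_e / g₀ = 2943.9 / 9.8 = 300.4 s.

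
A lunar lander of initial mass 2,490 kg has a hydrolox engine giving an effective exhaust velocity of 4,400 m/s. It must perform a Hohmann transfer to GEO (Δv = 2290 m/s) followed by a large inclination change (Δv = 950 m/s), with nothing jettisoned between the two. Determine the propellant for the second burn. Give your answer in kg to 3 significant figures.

After the first burn: m = 2490 × exp(−2290/4400.0) = 2490 × 0.59425 = 1,479.68 kg.
After the second burn: m = 1,479.68 × exp(−950/4400.0) = 1,479.68 × 0.80581 = 1,192.34 kg.
Second-burn propellant = 1,479.68 − 1,192.34 = 287.34 kg.

propellant for the second burn ≈ 287 kg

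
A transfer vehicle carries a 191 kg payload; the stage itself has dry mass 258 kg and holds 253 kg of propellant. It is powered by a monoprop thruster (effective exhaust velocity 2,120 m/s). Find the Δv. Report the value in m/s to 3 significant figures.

m₀ = payload + dry + propellant = 191 + 258 + 253 = 702 kg.
m_f = payload + dry = 191 + 258 = 449 kg.
Using Δv = v_e ln(m₀/m_f): Δv = v_e · ln(m₀/m_f) = 2120.0 × ln(1.563) = 2120.0 × 0.4469 ≈ 947.5 m/s.

Δv ≈ 947 m/s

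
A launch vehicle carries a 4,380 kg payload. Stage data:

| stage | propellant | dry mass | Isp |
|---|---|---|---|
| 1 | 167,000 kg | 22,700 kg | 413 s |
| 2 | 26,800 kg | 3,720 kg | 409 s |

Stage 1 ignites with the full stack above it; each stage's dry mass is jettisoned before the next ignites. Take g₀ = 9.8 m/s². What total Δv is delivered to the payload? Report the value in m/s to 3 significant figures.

Δv ≈ 11400 m/s

Ignition mass of stage 1 = 167,000+22,700 + 26,800+3,720 + 4,380 = 224,600 kg.
Stage 1: m₀ = 224,600 kg, m_f = 224,600 − 167,000 = 57,600 kg; Δv = 413×9.8×ln(3.899) = 4047.4×1.3608 ≈ 5508 m/s.
Stage 2: m₀ = 34,900 kg, m_f = 34,900 − 26,800 = 8,100 kg; Δv = 409×9.8×ln(4.309) = 4008.2×1.4606 ≈ 5854 m/s.
Total Δv = 5508 + 5854 = 11362 m/s.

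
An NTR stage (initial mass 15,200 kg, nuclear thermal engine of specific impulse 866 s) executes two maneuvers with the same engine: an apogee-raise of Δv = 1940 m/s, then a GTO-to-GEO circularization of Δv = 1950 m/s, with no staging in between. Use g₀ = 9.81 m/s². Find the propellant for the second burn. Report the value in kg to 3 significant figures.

v_e = Isp · g₀ = 866 × 9.81 = 8495.5 m/s.
After the first burn: m = 15200 × exp(−1940/8495.5) = 15200 × 0.79584 = 12,096.8 kg.
After the second burn: m = 12,096.8 × exp(−1950/8495.5) = 12,096.8 × 0.79490 = 9,615.75 kg.
Second-burn propellant = 12,096.8 − 9,615.75 = 2,481.05 kg.

propellant for the second burn ≈ 2480 kg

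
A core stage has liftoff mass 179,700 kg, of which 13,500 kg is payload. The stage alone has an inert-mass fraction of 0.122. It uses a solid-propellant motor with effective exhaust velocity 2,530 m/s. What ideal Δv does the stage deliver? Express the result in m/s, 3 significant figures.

Δv ≈ 4230 m/s

Stage wet mass = m₀ − payload = 179,700 − 13,500 = 166,200 kg.
Stage dry mass = ε × stage wet mass = 0.122 × 166,200 = 20,276.4 kg.
Burnout mass m_f = stage dry + payload = 20,276.4 + 13,500 = 33,776.4 kg.
Using Δv = v_e ln(m₀/m_f): Δv = v_e · ln(179,700/33,776.4) = 2530.0 × ln(5.32) = 2530.0 × 1.6715 ≈ 4229 m/s.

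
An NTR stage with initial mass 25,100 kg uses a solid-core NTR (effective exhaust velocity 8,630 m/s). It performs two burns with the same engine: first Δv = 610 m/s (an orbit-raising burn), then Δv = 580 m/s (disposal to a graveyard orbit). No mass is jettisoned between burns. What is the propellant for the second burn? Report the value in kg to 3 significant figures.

After the first burn: m = 25100 × exp(−610/8630.0) = 25100 × 0.93176 = 23,387.2 kg.
After the second burn: m = 23,387.2 × exp(−580/8630.0) = 23,387.2 × 0.93500 = 21,867 kg.
Second-burn propellant = 23,387.2 − 21,867 = 1,520.2 kg.

propellant for the second burn ≈ 1520 kg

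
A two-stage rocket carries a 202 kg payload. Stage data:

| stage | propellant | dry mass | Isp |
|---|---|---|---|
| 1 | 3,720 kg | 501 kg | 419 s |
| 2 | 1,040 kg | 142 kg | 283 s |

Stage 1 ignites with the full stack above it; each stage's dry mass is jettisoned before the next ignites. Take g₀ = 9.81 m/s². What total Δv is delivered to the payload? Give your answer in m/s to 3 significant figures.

Δv ≈ 8340 m/s

Ignition mass of stage 1 = 3,720+501 + 1,040+142 + 202 = 5,605 kg.
Stage 1: m₀ = 5,605 kg, m_f = 5,605 − 3,720 = 1,885 kg; Δv = 419×9.81×ln(2.973) = 4110.4×1.0897 ≈ 4479 m/s.
Stage 2: m₀ = 1,384 kg, m_f = 1,384 − 1,040 = 344 kg; Δv = 283×9.81×ln(4.023) = 2776.2×1.3921 ≈ 3865 m/s.
Total Δv = 4479 + 3865 = 8344 m/s.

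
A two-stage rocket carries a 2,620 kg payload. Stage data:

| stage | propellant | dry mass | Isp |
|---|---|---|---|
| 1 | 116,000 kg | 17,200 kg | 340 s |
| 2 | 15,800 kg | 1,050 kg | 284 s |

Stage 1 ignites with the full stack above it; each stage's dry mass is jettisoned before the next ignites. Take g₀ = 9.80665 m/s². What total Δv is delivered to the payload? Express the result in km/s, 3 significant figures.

Δv ≈ 9.40 km/s

Ignition mass of stage 1 = 116,000+17,200 + 15,800+1,050 + 2,620 = 152,670 kg.
Stage 1: m₀ = 152,670 kg, m_f = 152,670 − 116,000 = 36,670 kg; Δv = 340×9.80665×ln(4.163) = 3334.3×1.4263 ≈ 4756 m/s.
Stage 2: m₀ = 19,470 kg, m_f = 19,470 − 15,800 = 3,670 kg; Δv = 284×9.80665×ln(5.305) = 2785.1×1.6687 ≈ 4647 m/s.
Total Δv = 4756 + 4647 = 9403 m/s.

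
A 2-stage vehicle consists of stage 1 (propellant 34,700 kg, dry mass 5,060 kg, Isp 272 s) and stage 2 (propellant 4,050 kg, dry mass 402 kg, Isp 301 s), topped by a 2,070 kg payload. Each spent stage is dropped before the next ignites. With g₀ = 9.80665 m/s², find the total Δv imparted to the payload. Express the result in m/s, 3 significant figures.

Ignition mass of stage 1 = 34,700+5,060 + 4,050+402 + 2,070 = 46,282 kg.
Stage 1: m₀ = 46,282 kg, m_f = 46,282 − 34,700 = 11,582 kg; Δv = 272×9.80665×ln(3.996) = 2667.4×1.3853 ≈ 3695 m/s.
Stage 2: m₀ = 6,522 kg, m_f = 6,522 − 4,050 = 2,472 kg; Δv = 301×9.80665×ln(2.638) = 2951.8×0.9702 ≈ 2864 m/s.
Total Δv = 3695 + 2864 = 6559 m/s.

Δv ≈ 6560 m/s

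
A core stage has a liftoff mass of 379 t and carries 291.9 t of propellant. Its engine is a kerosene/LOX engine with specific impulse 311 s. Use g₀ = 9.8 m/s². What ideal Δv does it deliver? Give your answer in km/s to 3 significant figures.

v_e = Isp · g₀ = 311 × 9.8 = 3047.8 m/s.
m_f = m₀ − m_prop = 379 − 291.9 = 87.1 t.
By the Tsiolkovsky rocket equation, Δv = v_e · ln(m₀/m_f) = 3047.8 × ln(4.351) = 3047.8 × 1.4705 ≈ 4481.7 m/s.

Δv ≈ 4.48 km/s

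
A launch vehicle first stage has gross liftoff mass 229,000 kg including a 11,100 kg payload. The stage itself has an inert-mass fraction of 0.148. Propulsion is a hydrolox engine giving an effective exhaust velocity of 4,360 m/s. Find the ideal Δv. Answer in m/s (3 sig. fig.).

Stage wet mass = m₀ − payload = 229,000 − 11,100 = 217,900 kg.
Stage dry mass = ε × stage wet mass = 0.148 × 217,900 = 32,249.2 kg.
Burnout mass m_f = stage dry + payload = 32,249.2 + 11,100 = 43,349.2 kg.
By the Tsiolkovsky rocket equation, Δv = v_e · ln(229,000/43,349.2) = 4360.0 × ln(5.283) = 4360.0 × 1.6644 ≈ 7257 m/s.

Δv ≈ 7260 m/s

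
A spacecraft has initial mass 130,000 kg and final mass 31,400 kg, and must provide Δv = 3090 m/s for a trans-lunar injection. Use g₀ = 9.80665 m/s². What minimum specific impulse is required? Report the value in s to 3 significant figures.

Isp ≈ 222 s

ln(m₀/m_f) = ln(130000/31400) = ln(4.14) = 1.4207.
By the Tsiolkovsky rocket equation, v_e = Δv / ln(m₀/m_f) = 3090 / 1.4207 = 2174.9 m/s.
Isp = v_e / g₀ = 2174.9 / 9.80665 = 221.8 s.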